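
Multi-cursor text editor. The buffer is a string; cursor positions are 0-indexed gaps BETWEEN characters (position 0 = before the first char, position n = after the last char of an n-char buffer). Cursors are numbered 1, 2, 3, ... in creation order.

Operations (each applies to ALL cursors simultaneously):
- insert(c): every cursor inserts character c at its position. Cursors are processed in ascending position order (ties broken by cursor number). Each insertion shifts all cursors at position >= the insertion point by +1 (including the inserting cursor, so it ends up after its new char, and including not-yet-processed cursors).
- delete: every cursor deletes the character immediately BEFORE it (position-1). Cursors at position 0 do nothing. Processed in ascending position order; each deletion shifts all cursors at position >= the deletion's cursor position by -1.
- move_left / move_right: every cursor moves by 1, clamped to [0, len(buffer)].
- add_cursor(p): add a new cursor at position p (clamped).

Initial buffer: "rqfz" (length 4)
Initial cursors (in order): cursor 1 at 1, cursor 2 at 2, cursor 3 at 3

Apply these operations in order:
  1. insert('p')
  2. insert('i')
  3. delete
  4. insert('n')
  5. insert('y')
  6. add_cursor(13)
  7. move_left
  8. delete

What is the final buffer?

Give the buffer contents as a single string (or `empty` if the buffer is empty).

Answer: rpyqpyfpz

Derivation:
After op 1 (insert('p')): buffer="rpqpfpz" (len 7), cursors c1@2 c2@4 c3@6, authorship .1.2.3.
After op 2 (insert('i')): buffer="rpiqpifpiz" (len 10), cursors c1@3 c2@6 c3@9, authorship .11.22.33.
After op 3 (delete): buffer="rpqpfpz" (len 7), cursors c1@2 c2@4 c3@6, authorship .1.2.3.
After op 4 (insert('n')): buffer="rpnqpnfpnz" (len 10), cursors c1@3 c2@6 c3@9, authorship .11.22.33.
After op 5 (insert('y')): buffer="rpnyqpnyfpnyz" (len 13), cursors c1@4 c2@8 c3@12, authorship .111.222.333.
After op 6 (add_cursor(13)): buffer="rpnyqpnyfpnyz" (len 13), cursors c1@4 c2@8 c3@12 c4@13, authorship .111.222.333.
After op 7 (move_left): buffer="rpnyqpnyfpnyz" (len 13), cursors c1@3 c2@7 c3@11 c4@12, authorship .111.222.333.
After op 8 (delete): buffer="rpyqpyfpz" (len 9), cursors c1@2 c2@5 c3@8 c4@8, authorship .11.22.3.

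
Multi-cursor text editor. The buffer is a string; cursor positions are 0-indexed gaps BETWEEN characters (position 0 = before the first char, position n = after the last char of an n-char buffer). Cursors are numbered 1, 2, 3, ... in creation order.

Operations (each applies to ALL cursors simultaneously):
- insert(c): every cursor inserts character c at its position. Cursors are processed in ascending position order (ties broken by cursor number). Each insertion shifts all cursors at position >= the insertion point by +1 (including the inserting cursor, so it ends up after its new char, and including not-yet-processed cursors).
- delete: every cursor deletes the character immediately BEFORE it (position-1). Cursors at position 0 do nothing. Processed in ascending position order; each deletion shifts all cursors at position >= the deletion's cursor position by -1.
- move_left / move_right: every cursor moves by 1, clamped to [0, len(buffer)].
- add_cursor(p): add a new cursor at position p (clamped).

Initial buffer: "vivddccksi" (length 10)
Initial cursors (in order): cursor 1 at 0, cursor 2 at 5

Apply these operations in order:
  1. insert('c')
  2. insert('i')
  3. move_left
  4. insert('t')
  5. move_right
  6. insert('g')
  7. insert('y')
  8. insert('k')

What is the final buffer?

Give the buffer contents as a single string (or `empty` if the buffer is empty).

Answer: ctigykvivddctigykccksi

Derivation:
After op 1 (insert('c')): buffer="cvivddcccksi" (len 12), cursors c1@1 c2@7, authorship 1.....2.....
After op 2 (insert('i')): buffer="civivddciccksi" (len 14), cursors c1@2 c2@9, authorship 11.....22.....
After op 3 (move_left): buffer="civivddciccksi" (len 14), cursors c1@1 c2@8, authorship 11.....22.....
After op 4 (insert('t')): buffer="ctivivddcticcksi" (len 16), cursors c1@2 c2@10, authorship 111.....222.....
After op 5 (move_right): buffer="ctivivddcticcksi" (len 16), cursors c1@3 c2@11, authorship 111.....222.....
After op 6 (insert('g')): buffer="ctigvivddctigccksi" (len 18), cursors c1@4 c2@13, authorship 1111.....2222.....
After op 7 (insert('y')): buffer="ctigyvivddctigyccksi" (len 20), cursors c1@5 c2@15, authorship 11111.....22222.....
After op 8 (insert('k')): buffer="ctigykvivddctigykccksi" (len 22), cursors c1@6 c2@17, authorship 111111.....222222.....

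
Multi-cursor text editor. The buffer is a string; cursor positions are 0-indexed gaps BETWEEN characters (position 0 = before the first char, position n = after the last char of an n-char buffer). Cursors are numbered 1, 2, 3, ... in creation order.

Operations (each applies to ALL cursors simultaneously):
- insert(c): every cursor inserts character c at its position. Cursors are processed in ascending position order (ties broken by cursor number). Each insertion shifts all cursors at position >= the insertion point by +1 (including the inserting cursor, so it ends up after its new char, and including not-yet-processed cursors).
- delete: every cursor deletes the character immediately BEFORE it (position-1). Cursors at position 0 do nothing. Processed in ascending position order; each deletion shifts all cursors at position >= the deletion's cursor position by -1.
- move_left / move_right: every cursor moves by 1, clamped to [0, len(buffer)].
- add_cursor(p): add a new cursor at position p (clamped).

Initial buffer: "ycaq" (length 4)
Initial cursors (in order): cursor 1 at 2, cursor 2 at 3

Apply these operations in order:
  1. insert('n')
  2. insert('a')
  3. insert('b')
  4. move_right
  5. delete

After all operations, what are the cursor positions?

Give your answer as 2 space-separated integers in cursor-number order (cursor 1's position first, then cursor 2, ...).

Answer: 5 8

Derivation:
After op 1 (insert('n')): buffer="ycnanq" (len 6), cursors c1@3 c2@5, authorship ..1.2.
After op 2 (insert('a')): buffer="ycnaanaq" (len 8), cursors c1@4 c2@7, authorship ..11.22.
After op 3 (insert('b')): buffer="ycnabanabq" (len 10), cursors c1@5 c2@9, authorship ..111.222.
After op 4 (move_right): buffer="ycnabanabq" (len 10), cursors c1@6 c2@10, authorship ..111.222.
After op 5 (delete): buffer="ycnabnab" (len 8), cursors c1@5 c2@8, authorship ..111222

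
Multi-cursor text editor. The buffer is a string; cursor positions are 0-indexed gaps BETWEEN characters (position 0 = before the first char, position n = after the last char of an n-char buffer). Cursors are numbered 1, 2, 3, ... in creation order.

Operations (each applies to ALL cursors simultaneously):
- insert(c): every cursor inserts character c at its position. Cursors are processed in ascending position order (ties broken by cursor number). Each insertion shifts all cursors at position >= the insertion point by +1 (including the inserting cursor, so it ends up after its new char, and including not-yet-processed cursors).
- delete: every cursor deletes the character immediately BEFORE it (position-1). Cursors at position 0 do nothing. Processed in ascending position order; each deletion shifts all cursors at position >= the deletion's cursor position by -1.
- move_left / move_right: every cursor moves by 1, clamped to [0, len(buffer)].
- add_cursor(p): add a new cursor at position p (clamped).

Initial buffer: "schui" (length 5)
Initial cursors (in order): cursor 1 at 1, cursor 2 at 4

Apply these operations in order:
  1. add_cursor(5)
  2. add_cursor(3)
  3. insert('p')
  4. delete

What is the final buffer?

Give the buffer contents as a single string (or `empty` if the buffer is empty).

After op 1 (add_cursor(5)): buffer="schui" (len 5), cursors c1@1 c2@4 c3@5, authorship .....
After op 2 (add_cursor(3)): buffer="schui" (len 5), cursors c1@1 c4@3 c2@4 c3@5, authorship .....
After op 3 (insert('p')): buffer="spchpupip" (len 9), cursors c1@2 c4@5 c2@7 c3@9, authorship .1..4.2.3
After op 4 (delete): buffer="schui" (len 5), cursors c1@1 c4@3 c2@4 c3@5, authorship .....

Answer: schui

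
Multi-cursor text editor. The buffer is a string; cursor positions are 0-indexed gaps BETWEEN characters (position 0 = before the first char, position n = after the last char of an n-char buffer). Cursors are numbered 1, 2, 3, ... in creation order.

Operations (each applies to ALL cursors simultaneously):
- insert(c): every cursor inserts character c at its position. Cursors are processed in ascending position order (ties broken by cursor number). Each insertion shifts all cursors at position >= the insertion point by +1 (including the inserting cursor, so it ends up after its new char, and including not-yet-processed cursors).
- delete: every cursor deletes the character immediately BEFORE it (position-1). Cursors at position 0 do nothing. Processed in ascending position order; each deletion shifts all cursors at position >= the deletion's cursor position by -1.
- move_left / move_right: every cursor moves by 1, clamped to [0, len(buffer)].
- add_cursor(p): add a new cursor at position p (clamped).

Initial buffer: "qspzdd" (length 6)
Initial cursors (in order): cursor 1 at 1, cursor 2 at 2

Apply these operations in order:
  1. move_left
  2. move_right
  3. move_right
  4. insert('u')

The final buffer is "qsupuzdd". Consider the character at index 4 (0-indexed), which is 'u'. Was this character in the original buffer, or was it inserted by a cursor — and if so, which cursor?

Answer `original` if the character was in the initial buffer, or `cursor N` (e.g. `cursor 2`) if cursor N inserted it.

After op 1 (move_left): buffer="qspzdd" (len 6), cursors c1@0 c2@1, authorship ......
After op 2 (move_right): buffer="qspzdd" (len 6), cursors c1@1 c2@2, authorship ......
After op 3 (move_right): buffer="qspzdd" (len 6), cursors c1@2 c2@3, authorship ......
After op 4 (insert('u')): buffer="qsupuzdd" (len 8), cursors c1@3 c2@5, authorship ..1.2...
Authorship (.=original, N=cursor N): . . 1 . 2 . . .
Index 4: author = 2

Answer: cursor 2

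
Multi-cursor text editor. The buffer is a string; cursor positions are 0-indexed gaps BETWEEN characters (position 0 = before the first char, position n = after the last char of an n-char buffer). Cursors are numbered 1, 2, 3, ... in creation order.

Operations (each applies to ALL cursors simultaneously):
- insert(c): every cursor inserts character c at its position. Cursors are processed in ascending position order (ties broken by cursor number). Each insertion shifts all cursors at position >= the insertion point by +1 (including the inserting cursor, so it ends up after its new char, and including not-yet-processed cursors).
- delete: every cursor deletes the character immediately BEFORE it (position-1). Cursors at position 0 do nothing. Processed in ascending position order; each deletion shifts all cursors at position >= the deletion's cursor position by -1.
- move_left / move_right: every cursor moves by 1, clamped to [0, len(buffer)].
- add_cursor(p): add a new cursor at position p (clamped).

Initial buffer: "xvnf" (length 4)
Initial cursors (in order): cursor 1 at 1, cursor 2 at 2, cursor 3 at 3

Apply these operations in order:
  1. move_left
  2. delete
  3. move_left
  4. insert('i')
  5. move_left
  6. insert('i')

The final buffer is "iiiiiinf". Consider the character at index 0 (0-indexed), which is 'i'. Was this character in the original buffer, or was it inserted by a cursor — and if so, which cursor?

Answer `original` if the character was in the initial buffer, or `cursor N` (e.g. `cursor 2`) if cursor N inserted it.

Answer: cursor 1

Derivation:
After op 1 (move_left): buffer="xvnf" (len 4), cursors c1@0 c2@1 c3@2, authorship ....
After op 2 (delete): buffer="nf" (len 2), cursors c1@0 c2@0 c3@0, authorship ..
After op 3 (move_left): buffer="nf" (len 2), cursors c1@0 c2@0 c3@0, authorship ..
After op 4 (insert('i')): buffer="iiinf" (len 5), cursors c1@3 c2@3 c3@3, authorship 123..
After op 5 (move_left): buffer="iiinf" (len 5), cursors c1@2 c2@2 c3@2, authorship 123..
After op 6 (insert('i')): buffer="iiiiiinf" (len 8), cursors c1@5 c2@5 c3@5, authorship 121233..
Authorship (.=original, N=cursor N): 1 2 1 2 3 3 . .
Index 0: author = 1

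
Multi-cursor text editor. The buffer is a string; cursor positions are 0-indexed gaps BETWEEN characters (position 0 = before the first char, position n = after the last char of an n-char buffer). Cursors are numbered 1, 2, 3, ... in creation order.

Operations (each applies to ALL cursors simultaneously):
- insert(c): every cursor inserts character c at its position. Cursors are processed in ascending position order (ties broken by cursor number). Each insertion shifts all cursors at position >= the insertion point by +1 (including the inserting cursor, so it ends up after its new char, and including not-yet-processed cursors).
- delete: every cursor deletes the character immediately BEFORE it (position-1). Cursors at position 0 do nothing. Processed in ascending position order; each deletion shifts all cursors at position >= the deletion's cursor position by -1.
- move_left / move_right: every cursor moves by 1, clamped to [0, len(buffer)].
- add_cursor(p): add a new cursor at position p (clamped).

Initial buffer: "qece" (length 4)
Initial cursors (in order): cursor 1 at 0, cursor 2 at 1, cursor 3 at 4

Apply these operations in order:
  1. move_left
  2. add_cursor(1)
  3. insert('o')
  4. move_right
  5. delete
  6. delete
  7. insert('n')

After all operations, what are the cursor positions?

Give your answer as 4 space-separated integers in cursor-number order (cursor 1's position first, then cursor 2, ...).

After op 1 (move_left): buffer="qece" (len 4), cursors c1@0 c2@0 c3@3, authorship ....
After op 2 (add_cursor(1)): buffer="qece" (len 4), cursors c1@0 c2@0 c4@1 c3@3, authorship ....
After op 3 (insert('o')): buffer="ooqoecoe" (len 8), cursors c1@2 c2@2 c4@4 c3@7, authorship 12.4..3.
After op 4 (move_right): buffer="ooqoecoe" (len 8), cursors c1@3 c2@3 c4@5 c3@8, authorship 12.4..3.
After op 5 (delete): buffer="ooco" (len 4), cursors c1@1 c2@1 c4@2 c3@4, authorship 14.3
After op 6 (delete): buffer="c" (len 1), cursors c1@0 c2@0 c4@0 c3@1, authorship .
After op 7 (insert('n')): buffer="nnncn" (len 5), cursors c1@3 c2@3 c4@3 c3@5, authorship 124.3

Answer: 3 3 5 3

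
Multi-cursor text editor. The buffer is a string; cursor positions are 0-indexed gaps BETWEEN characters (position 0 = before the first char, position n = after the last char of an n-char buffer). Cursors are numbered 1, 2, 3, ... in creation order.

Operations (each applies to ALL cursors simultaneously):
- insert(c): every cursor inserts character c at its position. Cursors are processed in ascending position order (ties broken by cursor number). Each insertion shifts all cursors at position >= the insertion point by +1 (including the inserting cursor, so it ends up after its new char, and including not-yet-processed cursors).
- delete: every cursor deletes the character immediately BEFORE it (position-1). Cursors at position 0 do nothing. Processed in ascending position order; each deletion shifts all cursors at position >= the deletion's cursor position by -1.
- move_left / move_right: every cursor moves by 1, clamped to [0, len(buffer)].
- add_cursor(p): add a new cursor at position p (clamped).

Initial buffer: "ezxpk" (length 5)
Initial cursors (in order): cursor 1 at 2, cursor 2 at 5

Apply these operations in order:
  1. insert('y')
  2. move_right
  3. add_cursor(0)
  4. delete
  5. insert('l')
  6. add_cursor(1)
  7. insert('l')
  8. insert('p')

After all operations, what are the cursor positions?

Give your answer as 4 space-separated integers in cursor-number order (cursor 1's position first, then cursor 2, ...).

Answer: 11 16 5 5

Derivation:
After op 1 (insert('y')): buffer="ezyxpky" (len 7), cursors c1@3 c2@7, authorship ..1...2
After op 2 (move_right): buffer="ezyxpky" (len 7), cursors c1@4 c2@7, authorship ..1...2
After op 3 (add_cursor(0)): buffer="ezyxpky" (len 7), cursors c3@0 c1@4 c2@7, authorship ..1...2
After op 4 (delete): buffer="ezypk" (len 5), cursors c3@0 c1@3 c2@5, authorship ..1..
After op 5 (insert('l')): buffer="lezylpkl" (len 8), cursors c3@1 c1@5 c2@8, authorship 3..11..2
After op 6 (add_cursor(1)): buffer="lezylpkl" (len 8), cursors c3@1 c4@1 c1@5 c2@8, authorship 3..11..2
After op 7 (insert('l')): buffer="lllezyllpkll" (len 12), cursors c3@3 c4@3 c1@8 c2@12, authorship 334..111..22
After op 8 (insert('p')): buffer="lllppezyllppkllp" (len 16), cursors c3@5 c4@5 c1@11 c2@16, authorship 33434..1111..222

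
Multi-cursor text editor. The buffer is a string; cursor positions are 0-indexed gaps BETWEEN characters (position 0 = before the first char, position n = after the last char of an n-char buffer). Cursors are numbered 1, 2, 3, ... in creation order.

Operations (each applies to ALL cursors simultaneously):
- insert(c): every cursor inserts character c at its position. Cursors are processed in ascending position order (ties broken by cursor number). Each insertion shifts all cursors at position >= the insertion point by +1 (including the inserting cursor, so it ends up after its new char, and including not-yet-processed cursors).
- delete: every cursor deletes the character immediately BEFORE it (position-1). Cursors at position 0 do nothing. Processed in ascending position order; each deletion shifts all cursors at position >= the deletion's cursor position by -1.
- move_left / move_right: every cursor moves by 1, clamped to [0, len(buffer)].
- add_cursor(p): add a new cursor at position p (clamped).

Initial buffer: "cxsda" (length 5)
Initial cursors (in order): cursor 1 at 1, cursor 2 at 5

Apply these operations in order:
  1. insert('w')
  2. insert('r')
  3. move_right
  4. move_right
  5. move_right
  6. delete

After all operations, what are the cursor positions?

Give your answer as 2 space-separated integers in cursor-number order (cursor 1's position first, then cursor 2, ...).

After op 1 (insert('w')): buffer="cwxsdaw" (len 7), cursors c1@2 c2@7, authorship .1....2
After op 2 (insert('r')): buffer="cwrxsdawr" (len 9), cursors c1@3 c2@9, authorship .11....22
After op 3 (move_right): buffer="cwrxsdawr" (len 9), cursors c1@4 c2@9, authorship .11....22
After op 4 (move_right): buffer="cwrxsdawr" (len 9), cursors c1@5 c2@9, authorship .11....22
After op 5 (move_right): buffer="cwrxsdawr" (len 9), cursors c1@6 c2@9, authorship .11....22
After op 6 (delete): buffer="cwrxsaw" (len 7), cursors c1@5 c2@7, authorship .11...2

Answer: 5 7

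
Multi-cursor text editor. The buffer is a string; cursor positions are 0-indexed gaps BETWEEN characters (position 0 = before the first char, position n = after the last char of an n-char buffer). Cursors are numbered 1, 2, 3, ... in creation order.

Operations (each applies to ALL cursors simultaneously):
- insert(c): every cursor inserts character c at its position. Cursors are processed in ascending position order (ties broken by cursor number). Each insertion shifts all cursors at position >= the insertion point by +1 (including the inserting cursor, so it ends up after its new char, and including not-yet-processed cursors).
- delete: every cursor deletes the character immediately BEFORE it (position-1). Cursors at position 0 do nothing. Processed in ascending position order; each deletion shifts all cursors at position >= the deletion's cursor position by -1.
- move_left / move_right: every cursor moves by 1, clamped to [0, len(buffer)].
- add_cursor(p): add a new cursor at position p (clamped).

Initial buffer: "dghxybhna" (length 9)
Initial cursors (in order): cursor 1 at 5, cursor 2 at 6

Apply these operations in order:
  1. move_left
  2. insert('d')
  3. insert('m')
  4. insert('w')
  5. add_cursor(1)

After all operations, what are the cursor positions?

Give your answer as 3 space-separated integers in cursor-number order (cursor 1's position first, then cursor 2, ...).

After op 1 (move_left): buffer="dghxybhna" (len 9), cursors c1@4 c2@5, authorship .........
After op 2 (insert('d')): buffer="dghxdydbhna" (len 11), cursors c1@5 c2@7, authorship ....1.2....
After op 3 (insert('m')): buffer="dghxdmydmbhna" (len 13), cursors c1@6 c2@9, authorship ....11.22....
After op 4 (insert('w')): buffer="dghxdmwydmwbhna" (len 15), cursors c1@7 c2@11, authorship ....111.222....
After op 5 (add_cursor(1)): buffer="dghxdmwydmwbhna" (len 15), cursors c3@1 c1@7 c2@11, authorship ....111.222....

Answer: 7 11 1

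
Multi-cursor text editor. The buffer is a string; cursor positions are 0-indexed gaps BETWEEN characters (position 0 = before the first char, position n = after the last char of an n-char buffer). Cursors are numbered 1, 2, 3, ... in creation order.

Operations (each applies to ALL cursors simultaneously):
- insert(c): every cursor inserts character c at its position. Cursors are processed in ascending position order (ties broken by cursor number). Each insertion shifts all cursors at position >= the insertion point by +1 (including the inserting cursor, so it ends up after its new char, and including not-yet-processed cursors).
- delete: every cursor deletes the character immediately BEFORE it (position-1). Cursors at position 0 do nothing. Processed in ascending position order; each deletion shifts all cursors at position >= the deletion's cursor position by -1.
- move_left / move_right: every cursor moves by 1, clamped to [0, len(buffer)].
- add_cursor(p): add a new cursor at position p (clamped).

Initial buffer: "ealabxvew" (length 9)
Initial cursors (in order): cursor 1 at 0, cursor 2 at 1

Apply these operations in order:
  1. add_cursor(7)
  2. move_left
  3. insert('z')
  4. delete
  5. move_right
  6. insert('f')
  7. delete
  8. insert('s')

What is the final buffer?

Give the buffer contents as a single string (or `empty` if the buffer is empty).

Answer: essalabxvsew

Derivation:
After op 1 (add_cursor(7)): buffer="ealabxvew" (len 9), cursors c1@0 c2@1 c3@7, authorship .........
After op 2 (move_left): buffer="ealabxvew" (len 9), cursors c1@0 c2@0 c3@6, authorship .........
After op 3 (insert('z')): buffer="zzealabxzvew" (len 12), cursors c1@2 c2@2 c3@9, authorship 12......3...
After op 4 (delete): buffer="ealabxvew" (len 9), cursors c1@0 c2@0 c3@6, authorship .........
After op 5 (move_right): buffer="ealabxvew" (len 9), cursors c1@1 c2@1 c3@7, authorship .........
After op 6 (insert('f')): buffer="effalabxvfew" (len 12), cursors c1@3 c2@3 c3@10, authorship .12......3..
After op 7 (delete): buffer="ealabxvew" (len 9), cursors c1@1 c2@1 c3@7, authorship .........
After op 8 (insert('s')): buffer="essalabxvsew" (len 12), cursors c1@3 c2@3 c3@10, authorship .12......3..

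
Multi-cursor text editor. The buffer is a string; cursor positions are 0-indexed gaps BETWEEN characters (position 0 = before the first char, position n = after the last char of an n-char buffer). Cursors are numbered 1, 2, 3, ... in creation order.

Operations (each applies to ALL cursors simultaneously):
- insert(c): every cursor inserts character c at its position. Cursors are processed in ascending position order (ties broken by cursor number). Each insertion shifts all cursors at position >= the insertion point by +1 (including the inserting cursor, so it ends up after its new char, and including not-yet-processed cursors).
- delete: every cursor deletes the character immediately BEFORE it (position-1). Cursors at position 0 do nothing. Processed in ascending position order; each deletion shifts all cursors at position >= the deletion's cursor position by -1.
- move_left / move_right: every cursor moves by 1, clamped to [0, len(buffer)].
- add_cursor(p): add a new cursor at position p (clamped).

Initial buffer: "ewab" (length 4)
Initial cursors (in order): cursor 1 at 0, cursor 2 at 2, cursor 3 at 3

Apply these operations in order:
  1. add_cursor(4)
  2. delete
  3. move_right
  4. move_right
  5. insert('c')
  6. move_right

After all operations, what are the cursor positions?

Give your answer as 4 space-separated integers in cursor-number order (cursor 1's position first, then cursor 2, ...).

Answer: 5 5 5 5

Derivation:
After op 1 (add_cursor(4)): buffer="ewab" (len 4), cursors c1@0 c2@2 c3@3 c4@4, authorship ....
After op 2 (delete): buffer="e" (len 1), cursors c1@0 c2@1 c3@1 c4@1, authorship .
After op 3 (move_right): buffer="e" (len 1), cursors c1@1 c2@1 c3@1 c4@1, authorship .
After op 4 (move_right): buffer="e" (len 1), cursors c1@1 c2@1 c3@1 c4@1, authorship .
After op 5 (insert('c')): buffer="ecccc" (len 5), cursors c1@5 c2@5 c3@5 c4@5, authorship .1234
After op 6 (move_right): buffer="ecccc" (len 5), cursors c1@5 c2@5 c3@5 c4@5, authorship .1234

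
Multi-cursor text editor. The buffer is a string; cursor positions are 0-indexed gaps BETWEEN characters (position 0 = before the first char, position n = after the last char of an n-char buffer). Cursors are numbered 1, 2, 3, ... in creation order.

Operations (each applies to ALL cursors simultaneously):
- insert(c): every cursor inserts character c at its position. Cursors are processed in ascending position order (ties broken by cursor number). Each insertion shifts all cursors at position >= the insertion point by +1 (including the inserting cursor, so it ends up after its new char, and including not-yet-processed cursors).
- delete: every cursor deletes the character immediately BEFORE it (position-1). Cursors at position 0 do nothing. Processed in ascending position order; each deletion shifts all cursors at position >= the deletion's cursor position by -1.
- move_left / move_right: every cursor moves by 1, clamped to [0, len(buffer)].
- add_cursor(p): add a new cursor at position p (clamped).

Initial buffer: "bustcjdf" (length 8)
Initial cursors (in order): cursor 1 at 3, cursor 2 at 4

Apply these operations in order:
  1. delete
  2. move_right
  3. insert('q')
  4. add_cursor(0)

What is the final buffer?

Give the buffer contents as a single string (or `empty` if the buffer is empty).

Answer: bucqqjdf

Derivation:
After op 1 (delete): buffer="bucjdf" (len 6), cursors c1@2 c2@2, authorship ......
After op 2 (move_right): buffer="bucjdf" (len 6), cursors c1@3 c2@3, authorship ......
After op 3 (insert('q')): buffer="bucqqjdf" (len 8), cursors c1@5 c2@5, authorship ...12...
After op 4 (add_cursor(0)): buffer="bucqqjdf" (len 8), cursors c3@0 c1@5 c2@5, authorship ...12...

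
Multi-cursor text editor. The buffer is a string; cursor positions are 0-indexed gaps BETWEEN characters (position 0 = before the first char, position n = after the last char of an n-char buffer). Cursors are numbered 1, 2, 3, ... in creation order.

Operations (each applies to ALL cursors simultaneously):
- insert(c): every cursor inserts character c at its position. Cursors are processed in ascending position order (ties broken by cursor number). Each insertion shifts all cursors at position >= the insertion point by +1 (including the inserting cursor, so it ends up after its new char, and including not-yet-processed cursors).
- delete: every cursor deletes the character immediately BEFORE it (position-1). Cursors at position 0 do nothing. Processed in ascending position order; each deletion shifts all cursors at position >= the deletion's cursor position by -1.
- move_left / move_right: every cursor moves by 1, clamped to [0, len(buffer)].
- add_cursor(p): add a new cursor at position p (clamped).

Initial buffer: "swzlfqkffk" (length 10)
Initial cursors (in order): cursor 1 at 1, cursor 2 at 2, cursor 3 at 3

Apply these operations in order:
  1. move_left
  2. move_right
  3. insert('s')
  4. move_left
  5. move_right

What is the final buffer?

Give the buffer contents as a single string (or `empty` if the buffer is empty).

After op 1 (move_left): buffer="swzlfqkffk" (len 10), cursors c1@0 c2@1 c3@2, authorship ..........
After op 2 (move_right): buffer="swzlfqkffk" (len 10), cursors c1@1 c2@2 c3@3, authorship ..........
After op 3 (insert('s')): buffer="sswszslfqkffk" (len 13), cursors c1@2 c2@4 c3@6, authorship .1.2.3.......
After op 4 (move_left): buffer="sswszslfqkffk" (len 13), cursors c1@1 c2@3 c3@5, authorship .1.2.3.......
After op 5 (move_right): buffer="sswszslfqkffk" (len 13), cursors c1@2 c2@4 c3@6, authorship .1.2.3.......

Answer: sswszslfqkffk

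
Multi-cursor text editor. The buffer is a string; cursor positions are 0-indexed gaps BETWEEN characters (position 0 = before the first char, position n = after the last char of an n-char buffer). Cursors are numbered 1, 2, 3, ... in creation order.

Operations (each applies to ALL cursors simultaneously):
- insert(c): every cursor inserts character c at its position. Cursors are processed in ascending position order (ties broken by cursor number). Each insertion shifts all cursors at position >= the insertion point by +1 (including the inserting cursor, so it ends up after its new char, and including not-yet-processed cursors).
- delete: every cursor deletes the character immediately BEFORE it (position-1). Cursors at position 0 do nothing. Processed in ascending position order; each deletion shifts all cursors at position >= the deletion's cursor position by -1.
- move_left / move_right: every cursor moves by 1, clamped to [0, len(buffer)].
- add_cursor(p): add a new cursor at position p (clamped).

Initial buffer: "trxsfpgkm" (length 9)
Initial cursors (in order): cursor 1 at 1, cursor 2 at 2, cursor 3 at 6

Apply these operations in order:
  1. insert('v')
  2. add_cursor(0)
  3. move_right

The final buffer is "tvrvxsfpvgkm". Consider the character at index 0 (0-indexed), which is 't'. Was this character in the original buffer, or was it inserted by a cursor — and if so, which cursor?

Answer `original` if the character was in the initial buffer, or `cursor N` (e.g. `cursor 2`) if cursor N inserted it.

Answer: original

Derivation:
After op 1 (insert('v')): buffer="tvrvxsfpvgkm" (len 12), cursors c1@2 c2@4 c3@9, authorship .1.2....3...
After op 2 (add_cursor(0)): buffer="tvrvxsfpvgkm" (len 12), cursors c4@0 c1@2 c2@4 c3@9, authorship .1.2....3...
After op 3 (move_right): buffer="tvrvxsfpvgkm" (len 12), cursors c4@1 c1@3 c2@5 c3@10, authorship .1.2....3...
Authorship (.=original, N=cursor N): . 1 . 2 . . . . 3 . . .
Index 0: author = original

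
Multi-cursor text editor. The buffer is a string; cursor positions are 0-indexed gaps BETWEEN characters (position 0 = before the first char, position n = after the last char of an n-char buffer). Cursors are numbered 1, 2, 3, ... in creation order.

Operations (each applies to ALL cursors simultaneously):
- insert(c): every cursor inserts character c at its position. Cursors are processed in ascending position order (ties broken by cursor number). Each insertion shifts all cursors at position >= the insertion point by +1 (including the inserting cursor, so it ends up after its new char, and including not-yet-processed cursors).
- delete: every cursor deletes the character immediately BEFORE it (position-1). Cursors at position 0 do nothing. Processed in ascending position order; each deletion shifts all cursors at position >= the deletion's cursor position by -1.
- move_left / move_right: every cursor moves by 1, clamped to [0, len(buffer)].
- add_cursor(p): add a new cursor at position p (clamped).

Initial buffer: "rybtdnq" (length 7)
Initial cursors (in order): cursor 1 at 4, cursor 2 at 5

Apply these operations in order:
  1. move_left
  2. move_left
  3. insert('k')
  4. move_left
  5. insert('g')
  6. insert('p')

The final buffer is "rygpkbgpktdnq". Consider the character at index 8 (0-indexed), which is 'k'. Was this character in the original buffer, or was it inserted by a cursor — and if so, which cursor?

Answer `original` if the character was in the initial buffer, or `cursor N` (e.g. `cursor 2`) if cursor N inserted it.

Answer: cursor 2

Derivation:
After op 1 (move_left): buffer="rybtdnq" (len 7), cursors c1@3 c2@4, authorship .......
After op 2 (move_left): buffer="rybtdnq" (len 7), cursors c1@2 c2@3, authorship .......
After op 3 (insert('k')): buffer="rykbktdnq" (len 9), cursors c1@3 c2@5, authorship ..1.2....
After op 4 (move_left): buffer="rykbktdnq" (len 9), cursors c1@2 c2@4, authorship ..1.2....
After op 5 (insert('g')): buffer="rygkbgktdnq" (len 11), cursors c1@3 c2@6, authorship ..11.22....
After op 6 (insert('p')): buffer="rygpkbgpktdnq" (len 13), cursors c1@4 c2@8, authorship ..111.222....
Authorship (.=original, N=cursor N): . . 1 1 1 . 2 2 2 . . . .
Index 8: author = 2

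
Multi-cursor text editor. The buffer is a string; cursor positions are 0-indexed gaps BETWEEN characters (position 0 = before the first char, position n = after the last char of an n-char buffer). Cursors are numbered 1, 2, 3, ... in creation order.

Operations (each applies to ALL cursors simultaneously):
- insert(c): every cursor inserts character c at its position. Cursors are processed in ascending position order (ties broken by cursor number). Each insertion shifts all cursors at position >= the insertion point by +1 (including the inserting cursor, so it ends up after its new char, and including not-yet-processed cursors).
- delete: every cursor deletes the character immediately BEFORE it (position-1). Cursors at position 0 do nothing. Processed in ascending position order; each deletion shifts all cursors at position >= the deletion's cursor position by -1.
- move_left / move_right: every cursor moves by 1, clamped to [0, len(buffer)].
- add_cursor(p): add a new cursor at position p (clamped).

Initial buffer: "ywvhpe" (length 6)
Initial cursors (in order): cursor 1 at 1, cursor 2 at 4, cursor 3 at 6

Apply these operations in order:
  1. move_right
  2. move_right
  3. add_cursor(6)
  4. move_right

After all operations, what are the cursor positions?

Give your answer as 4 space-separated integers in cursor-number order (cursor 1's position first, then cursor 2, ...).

Answer: 4 6 6 6

Derivation:
After op 1 (move_right): buffer="ywvhpe" (len 6), cursors c1@2 c2@5 c3@6, authorship ......
After op 2 (move_right): buffer="ywvhpe" (len 6), cursors c1@3 c2@6 c3@6, authorship ......
After op 3 (add_cursor(6)): buffer="ywvhpe" (len 6), cursors c1@3 c2@6 c3@6 c4@6, authorship ......
After op 4 (move_right): buffer="ywvhpe" (len 6), cursors c1@4 c2@6 c3@6 c4@6, authorship ......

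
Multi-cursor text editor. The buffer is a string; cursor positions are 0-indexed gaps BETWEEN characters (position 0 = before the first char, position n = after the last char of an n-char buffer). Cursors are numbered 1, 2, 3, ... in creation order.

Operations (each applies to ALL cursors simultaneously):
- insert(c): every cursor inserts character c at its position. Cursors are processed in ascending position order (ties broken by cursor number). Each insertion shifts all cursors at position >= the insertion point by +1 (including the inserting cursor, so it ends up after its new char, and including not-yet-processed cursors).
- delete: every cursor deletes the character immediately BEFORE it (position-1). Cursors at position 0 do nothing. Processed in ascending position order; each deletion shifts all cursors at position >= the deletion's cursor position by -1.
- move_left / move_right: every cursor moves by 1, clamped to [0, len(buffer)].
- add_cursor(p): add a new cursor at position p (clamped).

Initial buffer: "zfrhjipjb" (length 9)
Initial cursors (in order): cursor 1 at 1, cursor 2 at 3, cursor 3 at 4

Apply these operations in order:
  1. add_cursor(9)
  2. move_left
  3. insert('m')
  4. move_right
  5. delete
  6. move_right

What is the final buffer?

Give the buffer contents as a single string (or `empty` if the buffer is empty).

After op 1 (add_cursor(9)): buffer="zfrhjipjb" (len 9), cursors c1@1 c2@3 c3@4 c4@9, authorship .........
After op 2 (move_left): buffer="zfrhjipjb" (len 9), cursors c1@0 c2@2 c3@3 c4@8, authorship .........
After op 3 (insert('m')): buffer="mzfmrmhjipjmb" (len 13), cursors c1@1 c2@4 c3@6 c4@12, authorship 1..2.3.....4.
After op 4 (move_right): buffer="mzfmrmhjipjmb" (len 13), cursors c1@2 c2@5 c3@7 c4@13, authorship 1..2.3.....4.
After op 5 (delete): buffer="mfmmjipjm" (len 9), cursors c1@1 c2@3 c3@4 c4@9, authorship 1.23....4
After op 6 (move_right): buffer="mfmmjipjm" (len 9), cursors c1@2 c2@4 c3@5 c4@9, authorship 1.23....4

Answer: mfmmjipjm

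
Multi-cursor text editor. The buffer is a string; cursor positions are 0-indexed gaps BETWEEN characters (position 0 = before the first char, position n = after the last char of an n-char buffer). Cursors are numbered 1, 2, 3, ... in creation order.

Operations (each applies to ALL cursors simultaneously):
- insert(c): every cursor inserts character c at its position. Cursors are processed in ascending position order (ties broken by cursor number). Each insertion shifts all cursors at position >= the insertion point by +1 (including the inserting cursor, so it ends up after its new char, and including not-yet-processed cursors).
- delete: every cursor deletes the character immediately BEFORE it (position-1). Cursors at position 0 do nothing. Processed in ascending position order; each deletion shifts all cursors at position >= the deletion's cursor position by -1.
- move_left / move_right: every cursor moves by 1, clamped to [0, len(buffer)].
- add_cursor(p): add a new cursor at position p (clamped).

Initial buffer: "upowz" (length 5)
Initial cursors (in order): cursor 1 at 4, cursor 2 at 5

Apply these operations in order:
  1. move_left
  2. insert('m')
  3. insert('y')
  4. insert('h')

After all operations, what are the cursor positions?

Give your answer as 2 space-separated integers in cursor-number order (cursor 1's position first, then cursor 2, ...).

Answer: 6 10

Derivation:
After op 1 (move_left): buffer="upowz" (len 5), cursors c1@3 c2@4, authorship .....
After op 2 (insert('m')): buffer="upomwmz" (len 7), cursors c1@4 c2@6, authorship ...1.2.
After op 3 (insert('y')): buffer="upomywmyz" (len 9), cursors c1@5 c2@8, authorship ...11.22.
After op 4 (insert('h')): buffer="upomyhwmyhz" (len 11), cursors c1@6 c2@10, authorship ...111.222.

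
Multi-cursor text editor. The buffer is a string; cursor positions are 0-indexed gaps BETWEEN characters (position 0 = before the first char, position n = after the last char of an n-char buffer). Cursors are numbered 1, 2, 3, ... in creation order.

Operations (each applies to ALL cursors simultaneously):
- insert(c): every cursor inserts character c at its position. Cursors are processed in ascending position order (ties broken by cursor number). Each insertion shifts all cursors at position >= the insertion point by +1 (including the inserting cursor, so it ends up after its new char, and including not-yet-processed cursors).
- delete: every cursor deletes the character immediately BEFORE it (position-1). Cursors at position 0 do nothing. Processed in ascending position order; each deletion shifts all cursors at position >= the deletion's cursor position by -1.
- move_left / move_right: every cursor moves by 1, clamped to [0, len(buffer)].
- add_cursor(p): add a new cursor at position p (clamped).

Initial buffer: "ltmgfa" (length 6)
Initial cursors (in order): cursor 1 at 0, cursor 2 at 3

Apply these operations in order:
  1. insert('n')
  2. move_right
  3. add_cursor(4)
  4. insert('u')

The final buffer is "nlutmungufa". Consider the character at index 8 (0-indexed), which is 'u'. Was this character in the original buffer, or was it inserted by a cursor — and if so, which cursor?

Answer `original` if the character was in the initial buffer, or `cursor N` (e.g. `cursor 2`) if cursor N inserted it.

Answer: cursor 2

Derivation:
After op 1 (insert('n')): buffer="nltmngfa" (len 8), cursors c1@1 c2@5, authorship 1...2...
After op 2 (move_right): buffer="nltmngfa" (len 8), cursors c1@2 c2@6, authorship 1...2...
After op 3 (add_cursor(4)): buffer="nltmngfa" (len 8), cursors c1@2 c3@4 c2@6, authorship 1...2...
After op 4 (insert('u')): buffer="nlutmungufa" (len 11), cursors c1@3 c3@6 c2@9, authorship 1.1..32.2..
Authorship (.=original, N=cursor N): 1 . 1 . . 3 2 . 2 . .
Index 8: author = 2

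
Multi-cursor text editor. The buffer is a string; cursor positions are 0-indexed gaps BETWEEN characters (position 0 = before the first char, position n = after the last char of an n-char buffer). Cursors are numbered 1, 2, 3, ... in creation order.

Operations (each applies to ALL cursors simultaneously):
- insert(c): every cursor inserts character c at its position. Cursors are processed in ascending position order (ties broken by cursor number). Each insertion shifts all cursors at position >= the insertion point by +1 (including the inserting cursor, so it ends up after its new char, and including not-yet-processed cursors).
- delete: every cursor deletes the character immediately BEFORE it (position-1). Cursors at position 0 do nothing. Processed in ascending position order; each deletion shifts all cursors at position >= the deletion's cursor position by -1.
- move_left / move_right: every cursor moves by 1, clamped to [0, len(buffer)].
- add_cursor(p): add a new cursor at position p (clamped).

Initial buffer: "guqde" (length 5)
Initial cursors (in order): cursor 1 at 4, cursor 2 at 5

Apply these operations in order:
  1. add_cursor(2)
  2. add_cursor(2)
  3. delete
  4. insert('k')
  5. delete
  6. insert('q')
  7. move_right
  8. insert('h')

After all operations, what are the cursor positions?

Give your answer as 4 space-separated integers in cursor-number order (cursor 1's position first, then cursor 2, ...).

After op 1 (add_cursor(2)): buffer="guqde" (len 5), cursors c3@2 c1@4 c2@5, authorship .....
After op 2 (add_cursor(2)): buffer="guqde" (len 5), cursors c3@2 c4@2 c1@4 c2@5, authorship .....
After op 3 (delete): buffer="q" (len 1), cursors c3@0 c4@0 c1@1 c2@1, authorship .
After op 4 (insert('k')): buffer="kkqkk" (len 5), cursors c3@2 c4@2 c1@5 c2@5, authorship 34.12
After op 5 (delete): buffer="q" (len 1), cursors c3@0 c4@0 c1@1 c2@1, authorship .
After op 6 (insert('q')): buffer="qqqqq" (len 5), cursors c3@2 c4@2 c1@5 c2@5, authorship 34.12
After op 7 (move_right): buffer="qqqqq" (len 5), cursors c3@3 c4@3 c1@5 c2@5, authorship 34.12
After op 8 (insert('h')): buffer="qqqhhqqhh" (len 9), cursors c3@5 c4@5 c1@9 c2@9, authorship 34.341212

Answer: 9 9 5 5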